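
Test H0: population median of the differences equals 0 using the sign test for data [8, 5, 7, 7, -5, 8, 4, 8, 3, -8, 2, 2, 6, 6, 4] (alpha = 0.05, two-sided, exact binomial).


Step 1: Discard zero differences. Original n = 15; n_eff = number of nonzero differences = 15.
Nonzero differences (with sign): +8, +5, +7, +7, -5, +8, +4, +8, +3, -8, +2, +2, +6, +6, +4
Step 2: Count signs: positive = 13, negative = 2.
Step 3: Under H0: P(positive) = 0.5, so the number of positives S ~ Bin(15, 0.5).
Step 4: Two-sided exact p-value = sum of Bin(15,0.5) probabilities at or below the observed probability = 0.007385.
Step 5: alpha = 0.05. reject H0.

n_eff = 15, pos = 13, neg = 2, p = 0.007385, reject H0.


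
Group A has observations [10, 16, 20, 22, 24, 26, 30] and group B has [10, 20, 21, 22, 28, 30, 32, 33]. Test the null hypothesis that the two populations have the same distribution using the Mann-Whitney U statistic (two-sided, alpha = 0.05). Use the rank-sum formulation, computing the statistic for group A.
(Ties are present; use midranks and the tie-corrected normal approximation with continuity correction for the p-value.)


Step 1: Combine and sort all 15 observations; assign midranks.
sorted (value, group): (10,X), (10,Y), (16,X), (20,X), (20,Y), (21,Y), (22,X), (22,Y), (24,X), (26,X), (28,Y), (30,X), (30,Y), (32,Y), (33,Y)
ranks: 10->1.5, 10->1.5, 16->3, 20->4.5, 20->4.5, 21->6, 22->7.5, 22->7.5, 24->9, 26->10, 28->11, 30->12.5, 30->12.5, 32->14, 33->15
Step 2: Rank sum for X: R1 = 1.5 + 3 + 4.5 + 7.5 + 9 + 10 + 12.5 = 48.
Step 3: U_X = R1 - n1(n1+1)/2 = 48 - 7*8/2 = 48 - 28 = 20.
       U_Y = n1*n2 - U_X = 56 - 20 = 36.
Step 4: Ties are present, so use the tie-corrected normal approximation (with continuity correction) for the p-value.
Step 5: p-value = 0.383714; compare to alpha = 0.05. fail to reject H0.

U_X = 20, p = 0.383714, fail to reject H0 at alpha = 0.05.


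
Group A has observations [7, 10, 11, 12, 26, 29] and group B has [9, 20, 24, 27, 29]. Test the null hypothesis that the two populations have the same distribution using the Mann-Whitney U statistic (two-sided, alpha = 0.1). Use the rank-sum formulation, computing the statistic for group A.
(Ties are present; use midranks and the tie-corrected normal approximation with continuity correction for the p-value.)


Step 1: Combine and sort all 11 observations; assign midranks.
sorted (value, group): (7,X), (9,Y), (10,X), (11,X), (12,X), (20,Y), (24,Y), (26,X), (27,Y), (29,X), (29,Y)
ranks: 7->1, 9->2, 10->3, 11->4, 12->5, 20->6, 24->7, 26->8, 27->9, 29->10.5, 29->10.5
Step 2: Rank sum for X: R1 = 1 + 3 + 4 + 5 + 8 + 10.5 = 31.5.
Step 3: U_X = R1 - n1(n1+1)/2 = 31.5 - 6*7/2 = 31.5 - 21 = 10.5.
       U_Y = n1*n2 - U_X = 30 - 10.5 = 19.5.
Step 4: Ties are present, so use the tie-corrected normal approximation (with continuity correction) for the p-value.
Step 5: p-value = 0.464192; compare to alpha = 0.1. fail to reject H0.

U_X = 10.5, p = 0.464192, fail to reject H0 at alpha = 0.1.


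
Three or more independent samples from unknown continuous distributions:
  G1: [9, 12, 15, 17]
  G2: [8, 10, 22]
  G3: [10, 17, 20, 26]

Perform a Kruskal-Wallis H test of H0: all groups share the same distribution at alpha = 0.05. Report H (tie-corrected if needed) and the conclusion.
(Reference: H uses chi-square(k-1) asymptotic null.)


Step 1: Combine all N = 11 observations and assign midranks.
sorted (value, group, rank): (8,G2,1), (9,G1,2), (10,G2,3.5), (10,G3,3.5), (12,G1,5), (15,G1,6), (17,G1,7.5), (17,G3,7.5), (20,G3,9), (22,G2,10), (26,G3,11)
Step 2: Sum ranks within each group.
R_1 = 20.5 (n_1 = 4)
R_2 = 14.5 (n_2 = 3)
R_3 = 31 (n_3 = 4)
Step 3: H = 12/(N(N+1)) * sum(R_i^2/n_i) - 3(N+1)
     = 12/(11*12) * (20.5^2/4 + 14.5^2/3 + 31^2/4) - 3*12
     = 0.090909 * 415.396 - 36
     = 1.763258.
Step 4: Ties present; correction factor C = 1 - 12/(11^3 - 11) = 0.990909. Corrected H = 1.763258 / 0.990909 = 1.779434.
Step 5: Under H0, H ~ chi^2(2); p-value = 0.410772.
Step 6: alpha = 0.05. fail to reject H0.

H = 1.7794, df = 2, p = 0.410772, fail to reject H0.


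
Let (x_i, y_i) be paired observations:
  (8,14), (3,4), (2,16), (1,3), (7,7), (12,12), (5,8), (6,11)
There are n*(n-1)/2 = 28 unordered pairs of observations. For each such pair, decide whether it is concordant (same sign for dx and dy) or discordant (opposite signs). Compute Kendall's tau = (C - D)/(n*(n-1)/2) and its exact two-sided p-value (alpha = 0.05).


Step 1: Enumerate the 28 unordered pairs (i,j) with i<j and classify each by sign(x_j-x_i) * sign(y_j-y_i).
  (1,2):dx=-5,dy=-10->C; (1,3):dx=-6,dy=+2->D; (1,4):dx=-7,dy=-11->C; (1,5):dx=-1,dy=-7->C
  (1,6):dx=+4,dy=-2->D; (1,7):dx=-3,dy=-6->C; (1,8):dx=-2,dy=-3->C; (2,3):dx=-1,dy=+12->D
  (2,4):dx=-2,dy=-1->C; (2,5):dx=+4,dy=+3->C; (2,6):dx=+9,dy=+8->C; (2,7):dx=+2,dy=+4->C
  (2,8):dx=+3,dy=+7->C; (3,4):dx=-1,dy=-13->C; (3,5):dx=+5,dy=-9->D; (3,6):dx=+10,dy=-4->D
  (3,7):dx=+3,dy=-8->D; (3,8):dx=+4,dy=-5->D; (4,5):dx=+6,dy=+4->C; (4,6):dx=+11,dy=+9->C
  (4,7):dx=+4,dy=+5->C; (4,8):dx=+5,dy=+8->C; (5,6):dx=+5,dy=+5->C; (5,7):dx=-2,dy=+1->D
  (5,8):dx=-1,dy=+4->D; (6,7):dx=-7,dy=-4->C; (6,8):dx=-6,dy=-1->C; (7,8):dx=+1,dy=+3->C
Step 2: C = 19, D = 9, total pairs = 28.
Step 3: tau = (C - D)/(n(n-1)/2) = (19 - 9)/28 = 0.357143.
Step 4: Exact two-sided p-value (enumerate n! = 40320 permutations of y under H0): p = 0.275099.
Step 5: alpha = 0.05. fail to reject H0.

tau_b = 0.3571 (C=19, D=9), p = 0.275099, fail to reject H0.


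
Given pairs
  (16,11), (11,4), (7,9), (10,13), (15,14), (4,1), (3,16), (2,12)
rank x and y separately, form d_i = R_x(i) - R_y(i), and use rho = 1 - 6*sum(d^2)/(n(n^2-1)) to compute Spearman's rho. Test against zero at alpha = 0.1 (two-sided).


Step 1: Rank x and y separately (midranks; no ties here).
rank(x): 16->8, 11->6, 7->4, 10->5, 15->7, 4->3, 3->2, 2->1
rank(y): 11->4, 4->2, 9->3, 13->6, 14->7, 1->1, 16->8, 12->5
Step 2: d_i = R_x(i) - R_y(i); compute d_i^2.
  (8-4)^2=16, (6-2)^2=16, (4-3)^2=1, (5-6)^2=1, (7-7)^2=0, (3-1)^2=4, (2-8)^2=36, (1-5)^2=16
sum(d^2) = 90.
Step 3: rho = 1 - 6*90 / (8*(8^2 - 1)) = 1 - 540/504 = -0.071429.
Step 4: Under H0, t = rho * sqrt((n-2)/(1-rho^2)) = -0.1754 ~ t(6).
Step 5: Two-sided p-value from the t-distribution with 6 df = 0.866526.
Step 6: alpha = 0.1. fail to reject H0.

rho = -0.0714, p = 0.866526, fail to reject H0 at alpha = 0.1.


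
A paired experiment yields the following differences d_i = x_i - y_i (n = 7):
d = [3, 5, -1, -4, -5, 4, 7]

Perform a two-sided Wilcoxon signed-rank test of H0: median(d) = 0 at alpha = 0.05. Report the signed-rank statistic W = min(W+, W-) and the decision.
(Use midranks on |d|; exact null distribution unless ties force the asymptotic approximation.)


Step 1: Drop any zero differences (none here) and take |d_i|.
|d| = [3, 5, 1, 4, 5, 4, 7]
Step 2: Midrank |d_i| (ties get averaged ranks).
ranks: |3|->2, |5|->5.5, |1|->1, |4|->3.5, |5|->5.5, |4|->3.5, |7|->7
Step 3: Attach original signs; sum ranks with positive sign and with negative sign.
W+ = 2 + 5.5 + 3.5 + 7 = 18
W- = 1 + 3.5 + 5.5 = 10
(Check: W+ + W- = 28 should equal n(n+1)/2 = 28.)
Step 4: Test statistic W = min(W+, W-) = 10.
Step 5: Ties in |d|, so use the tie-corrected normal approximation.
        E[W] = n(n+1)/4 = 7*8/4 = 14.
        Tie groups: |d|=4 (t=2), |d|=5 (t=2); sum(t^3 - t) = 12.
        Var[W] = n(n+1)(2n+1)/24 - sum(t^3-t)/48 = 840/24 - 12/48 = 34.75.
        z = (W - E[W]) / sqrt(Var[W]) = (10 - 14) / 5.8949 = -0.6786.
        Two-sided p = 2*Phi(z) = 0.497422.
Step 6: alpha = 0.05. fail to reject H0.

W+ = 18, W- = 10, W = min = 10, p = 0.497422, fail to reject H0.


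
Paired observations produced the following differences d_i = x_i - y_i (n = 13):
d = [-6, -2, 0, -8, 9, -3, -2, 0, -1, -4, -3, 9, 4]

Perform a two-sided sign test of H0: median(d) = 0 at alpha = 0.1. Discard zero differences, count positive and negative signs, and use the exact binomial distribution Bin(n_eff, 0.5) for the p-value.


Step 1: Discard zero differences. Original n = 13; n_eff = number of nonzero differences = 11.
Nonzero differences (with sign): -6, -2, -8, +9, -3, -2, -1, -4, -3, +9, +4
Step 2: Count signs: positive = 3, negative = 8.
Step 3: Under H0: P(positive) = 0.5, so the number of positives S ~ Bin(11, 0.5).
Step 4: Two-sided exact p-value = sum of Bin(11,0.5) probabilities at or below the observed probability = 0.226562.
Step 5: alpha = 0.1. fail to reject H0.

n_eff = 11, pos = 3, neg = 8, p = 0.226562, fail to reject H0.


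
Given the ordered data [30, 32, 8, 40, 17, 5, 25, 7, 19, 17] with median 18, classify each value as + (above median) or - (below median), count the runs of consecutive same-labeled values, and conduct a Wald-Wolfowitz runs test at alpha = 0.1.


Step 1: Compute median = 18; label A = above, B = below.
Labels in order: AABABBABAB  (n_A = 5, n_B = 5)
Step 2: Count runs R = 8.
Step 3: Under H0 (random ordering), E[R] = 2*n_A*n_B/(n_A+n_B) + 1 = 2*5*5/10 + 1 = 6.0000.
        Var[R] = 2*n_A*n_B*(2*n_A*n_B - n_A - n_B) / ((n_A+n_B)^2 * (n_A+n_B-1)) = 2000/900 = 2.2222.
        SD[R] = 1.4907.
Step 4: Continuity-corrected z = (R - 0.5 - E[R]) / SD[R] = (8 - 0.5 - 6.0000) / 1.4907 = 1.0062.
Step 5: Two-sided p-value via normal approximation = 2*(1 - Phi(|z|)) = 0.314305.
Step 6: alpha = 0.1. fail to reject H0.

R = 8, z = 1.0062, p = 0.314305, fail to reject H0.


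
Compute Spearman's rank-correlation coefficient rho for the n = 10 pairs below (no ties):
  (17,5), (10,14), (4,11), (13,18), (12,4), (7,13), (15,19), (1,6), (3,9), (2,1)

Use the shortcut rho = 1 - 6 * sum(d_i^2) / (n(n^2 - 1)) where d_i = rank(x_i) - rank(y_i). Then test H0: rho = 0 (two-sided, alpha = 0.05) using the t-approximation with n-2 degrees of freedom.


Step 1: Rank x and y separately (midranks; no ties here).
rank(x): 17->10, 10->6, 4->4, 13->8, 12->7, 7->5, 15->9, 1->1, 3->3, 2->2
rank(y): 5->3, 14->8, 11->6, 18->9, 4->2, 13->7, 19->10, 6->4, 9->5, 1->1
Step 2: d_i = R_x(i) - R_y(i); compute d_i^2.
  (10-3)^2=49, (6-8)^2=4, (4-6)^2=4, (8-9)^2=1, (7-2)^2=25, (5-7)^2=4, (9-10)^2=1, (1-4)^2=9, (3-5)^2=4, (2-1)^2=1
sum(d^2) = 102.
Step 3: rho = 1 - 6*102 / (10*(10^2 - 1)) = 1 - 612/990 = 0.381818.
Step 4: Under H0, t = rho * sqrt((n-2)/(1-rho^2)) = 1.1685 ~ t(8).
Step 5: Two-sided p-value from the t-distribution with 8 df = 0.276255.
Step 6: alpha = 0.05. fail to reject H0.

rho = 0.3818, p = 0.276255, fail to reject H0 at alpha = 0.05.


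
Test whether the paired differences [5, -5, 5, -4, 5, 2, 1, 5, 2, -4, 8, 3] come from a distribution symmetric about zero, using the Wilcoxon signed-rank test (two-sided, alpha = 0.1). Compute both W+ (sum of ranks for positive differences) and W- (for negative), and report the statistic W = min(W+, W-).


Step 1: Drop any zero differences (none here) and take |d_i|.
|d| = [5, 5, 5, 4, 5, 2, 1, 5, 2, 4, 8, 3]
Step 2: Midrank |d_i| (ties get averaged ranks).
ranks: |5|->9, |5|->9, |5|->9, |4|->5.5, |5|->9, |2|->2.5, |1|->1, |5|->9, |2|->2.5, |4|->5.5, |8|->12, |3|->4
Step 3: Attach original signs; sum ranks with positive sign and with negative sign.
W+ = 9 + 9 + 9 + 2.5 + 1 + 9 + 2.5 + 12 + 4 = 58
W- = 9 + 5.5 + 5.5 = 20
(Check: W+ + W- = 78 should equal n(n+1)/2 = 78.)
Step 4: Test statistic W = min(W+, W-) = 20.
Step 5: Ties in |d|, so use the tie-corrected normal approximation.
        E[W] = n(n+1)/4 = 12*13/4 = 39.
        Tie groups: |d|=2 (t=2), |d|=4 (t=2), |d|=5 (t=5); sum(t^3 - t) = 132.
        Var[W] = n(n+1)(2n+1)/24 - sum(t^3-t)/48 = 3900/24 - 132/48 = 159.75.
        z = (W - E[W]) / sqrt(Var[W]) = (20 - 39) / 12.6392 = -1.5033.
        Two-sided p = 2*Phi(z) = 0.132773.
Step 6: alpha = 0.1. fail to reject H0.

W+ = 58, W- = 20, W = min = 20, p = 0.132773, fail to reject H0.


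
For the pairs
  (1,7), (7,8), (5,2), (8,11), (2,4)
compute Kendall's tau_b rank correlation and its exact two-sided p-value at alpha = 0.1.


Step 1: Enumerate the 10 unordered pairs (i,j) with i<j and classify each by sign(x_j-x_i) * sign(y_j-y_i).
  (1,2):dx=+6,dy=+1->C; (1,3):dx=+4,dy=-5->D; (1,4):dx=+7,dy=+4->C; (1,5):dx=+1,dy=-3->D
  (2,3):dx=-2,dy=-6->C; (2,4):dx=+1,dy=+3->C; (2,5):dx=-5,dy=-4->C; (3,4):dx=+3,dy=+9->C
  (3,5):dx=-3,dy=+2->D; (4,5):dx=-6,dy=-7->C
Step 2: C = 7, D = 3, total pairs = 10.
Step 3: tau = (C - D)/(n(n-1)/2) = (7 - 3)/10 = 0.400000.
Step 4: Exact two-sided p-value (enumerate n! = 120 permutations of y under H0): p = 0.483333.
Step 5: alpha = 0.1. fail to reject H0.

tau_b = 0.4000 (C=7, D=3), p = 0.483333, fail to reject H0.


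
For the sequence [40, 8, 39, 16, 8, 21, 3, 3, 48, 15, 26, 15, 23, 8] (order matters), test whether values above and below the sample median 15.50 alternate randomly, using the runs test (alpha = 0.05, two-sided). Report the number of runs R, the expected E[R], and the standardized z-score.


Step 1: Compute median = 15.50; label A = above, B = below.
Labels in order: ABAABABBABABAB  (n_A = 7, n_B = 7)
Step 2: Count runs R = 12.
Step 3: Under H0 (random ordering), E[R] = 2*n_A*n_B/(n_A+n_B) + 1 = 2*7*7/14 + 1 = 8.0000.
        Var[R] = 2*n_A*n_B*(2*n_A*n_B - n_A - n_B) / ((n_A+n_B)^2 * (n_A+n_B-1)) = 8232/2548 = 3.2308.
        SD[R] = 1.7974.
Step 4: Continuity-corrected z = (R - 0.5 - E[R]) / SD[R] = (12 - 0.5 - 8.0000) / 1.7974 = 1.9472.
Step 5: Two-sided p-value via normal approximation = 2*(1 - Phi(|z|)) = 0.051508.
Step 6: alpha = 0.05. fail to reject H0.

R = 12, z = 1.9472, p = 0.051508, fail to reject H0.


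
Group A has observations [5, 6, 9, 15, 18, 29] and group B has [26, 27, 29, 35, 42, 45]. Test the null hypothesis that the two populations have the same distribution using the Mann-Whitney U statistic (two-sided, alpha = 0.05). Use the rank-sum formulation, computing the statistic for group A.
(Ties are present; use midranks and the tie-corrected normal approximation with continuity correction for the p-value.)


Step 1: Combine and sort all 12 observations; assign midranks.
sorted (value, group): (5,X), (6,X), (9,X), (15,X), (18,X), (26,Y), (27,Y), (29,X), (29,Y), (35,Y), (42,Y), (45,Y)
ranks: 5->1, 6->2, 9->3, 15->4, 18->5, 26->6, 27->7, 29->8.5, 29->8.5, 35->10, 42->11, 45->12
Step 2: Rank sum for X: R1 = 1 + 2 + 3 + 4 + 5 + 8.5 = 23.5.
Step 3: U_X = R1 - n1(n1+1)/2 = 23.5 - 6*7/2 = 23.5 - 21 = 2.5.
       U_Y = n1*n2 - U_X = 36 - 2.5 = 33.5.
Step 4: Ties are present, so use the tie-corrected normal approximation (with continuity correction) for the p-value.
Step 5: p-value = 0.016122; compare to alpha = 0.05. reject H0.

U_X = 2.5, p = 0.016122, reject H0 at alpha = 0.05.


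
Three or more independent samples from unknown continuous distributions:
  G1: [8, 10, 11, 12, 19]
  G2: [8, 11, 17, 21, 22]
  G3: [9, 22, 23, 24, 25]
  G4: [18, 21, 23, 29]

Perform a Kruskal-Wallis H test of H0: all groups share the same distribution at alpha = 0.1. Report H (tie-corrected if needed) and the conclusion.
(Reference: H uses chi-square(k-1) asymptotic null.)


Step 1: Combine all N = 19 observations and assign midranks.
sorted (value, group, rank): (8,G1,1.5), (8,G2,1.5), (9,G3,3), (10,G1,4), (11,G1,5.5), (11,G2,5.5), (12,G1,7), (17,G2,8), (18,G4,9), (19,G1,10), (21,G2,11.5), (21,G4,11.5), (22,G2,13.5), (22,G3,13.5), (23,G3,15.5), (23,G4,15.5), (24,G3,17), (25,G3,18), (29,G4,19)
Step 2: Sum ranks within each group.
R_1 = 28 (n_1 = 5)
R_2 = 40 (n_2 = 5)
R_3 = 67 (n_3 = 5)
R_4 = 55 (n_4 = 4)
Step 3: H = 12/(N(N+1)) * sum(R_i^2/n_i) - 3(N+1)
     = 12/(19*20) * (28^2/5 + 40^2/5 + 67^2/5 + 55^2/4) - 3*20
     = 0.031579 * 2130.85 - 60
     = 7.290000.
Step 4: Ties present; correction factor C = 1 - 30/(19^3 - 19) = 0.995614. Corrected H = 7.290000 / 0.995614 = 7.322115.
Step 5: Under H0, H ~ chi^2(3); p-value = 0.062310.
Step 6: alpha = 0.1. reject H0.

H = 7.3221, df = 3, p = 0.062310, reject H0.


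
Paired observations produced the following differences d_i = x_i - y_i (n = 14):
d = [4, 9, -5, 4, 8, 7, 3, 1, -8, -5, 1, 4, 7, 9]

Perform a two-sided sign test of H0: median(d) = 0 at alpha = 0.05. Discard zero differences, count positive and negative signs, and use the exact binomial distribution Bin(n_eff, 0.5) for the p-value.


Step 1: Discard zero differences. Original n = 14; n_eff = number of nonzero differences = 14.
Nonzero differences (with sign): +4, +9, -5, +4, +8, +7, +3, +1, -8, -5, +1, +4, +7, +9
Step 2: Count signs: positive = 11, negative = 3.
Step 3: Under H0: P(positive) = 0.5, so the number of positives S ~ Bin(14, 0.5).
Step 4: Two-sided exact p-value = sum of Bin(14,0.5) probabilities at or below the observed probability = 0.057373.
Step 5: alpha = 0.05. fail to reject H0.

n_eff = 14, pos = 11, neg = 3, p = 0.057373, fail to reject H0.


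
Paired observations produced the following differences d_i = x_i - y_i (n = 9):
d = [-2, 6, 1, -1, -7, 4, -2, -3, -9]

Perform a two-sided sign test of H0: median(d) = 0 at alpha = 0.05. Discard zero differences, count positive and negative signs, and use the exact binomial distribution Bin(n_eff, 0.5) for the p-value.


Step 1: Discard zero differences. Original n = 9; n_eff = number of nonzero differences = 9.
Nonzero differences (with sign): -2, +6, +1, -1, -7, +4, -2, -3, -9
Step 2: Count signs: positive = 3, negative = 6.
Step 3: Under H0: P(positive) = 0.5, so the number of positives S ~ Bin(9, 0.5).
Step 4: Two-sided exact p-value = sum of Bin(9,0.5) probabilities at or below the observed probability = 0.507812.
Step 5: alpha = 0.05. fail to reject H0.

n_eff = 9, pos = 3, neg = 6, p = 0.507812, fail to reject H0.


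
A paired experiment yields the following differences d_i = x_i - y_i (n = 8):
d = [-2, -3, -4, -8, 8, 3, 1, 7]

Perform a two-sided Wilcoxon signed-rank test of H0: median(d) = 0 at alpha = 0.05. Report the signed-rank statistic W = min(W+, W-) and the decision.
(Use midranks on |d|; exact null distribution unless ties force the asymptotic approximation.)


Step 1: Drop any zero differences (none here) and take |d_i|.
|d| = [2, 3, 4, 8, 8, 3, 1, 7]
Step 2: Midrank |d_i| (ties get averaged ranks).
ranks: |2|->2, |3|->3.5, |4|->5, |8|->7.5, |8|->7.5, |3|->3.5, |1|->1, |7|->6
Step 3: Attach original signs; sum ranks with positive sign and with negative sign.
W+ = 7.5 + 3.5 + 1 + 6 = 18
W- = 2 + 3.5 + 5 + 7.5 = 18
(Check: W+ + W- = 36 should equal n(n+1)/2 = 36.)
Step 4: Test statistic W = min(W+, W-) = 18.
Step 5: Ties in |d|, so use the tie-corrected normal approximation.
        E[W] = n(n+1)/4 = 8*9/4 = 18.
        Tie groups: |d|=3 (t=2), |d|=8 (t=2); sum(t^3 - t) = 12.
        Var[W] = n(n+1)(2n+1)/24 - sum(t^3-t)/48 = 1224/24 - 12/48 = 50.75.
        z = (W - E[W]) / sqrt(Var[W]) = (18 - 18) / 7.1239 = 0.0000.
        Two-sided p = 2*Phi(z) = 1.000000.
Step 6: alpha = 0.05. fail to reject H0.

W+ = 18, W- = 18, W = min = 18, p = 1.000000, fail to reject H0.


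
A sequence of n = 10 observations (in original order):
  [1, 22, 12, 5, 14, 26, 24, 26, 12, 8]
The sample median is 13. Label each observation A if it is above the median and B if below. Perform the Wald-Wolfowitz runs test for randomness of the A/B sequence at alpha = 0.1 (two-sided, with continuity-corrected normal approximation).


Step 1: Compute median = 13; label A = above, B = below.
Labels in order: BABBAAAABB  (n_A = 5, n_B = 5)
Step 2: Count runs R = 5.
Step 3: Under H0 (random ordering), E[R] = 2*n_A*n_B/(n_A+n_B) + 1 = 2*5*5/10 + 1 = 6.0000.
        Var[R] = 2*n_A*n_B*(2*n_A*n_B - n_A - n_B) / ((n_A+n_B)^2 * (n_A+n_B-1)) = 2000/900 = 2.2222.
        SD[R] = 1.4907.
Step 4: Continuity-corrected z = (R + 0.5 - E[R]) / SD[R] = (5 + 0.5 - 6.0000) / 1.4907 = -0.3354.
Step 5: Two-sided p-value via normal approximation = 2*(1 - Phi(|z|)) = 0.737316.
Step 6: alpha = 0.1. fail to reject H0.

R = 5, z = -0.3354, p = 0.737316, fail to reject H0.


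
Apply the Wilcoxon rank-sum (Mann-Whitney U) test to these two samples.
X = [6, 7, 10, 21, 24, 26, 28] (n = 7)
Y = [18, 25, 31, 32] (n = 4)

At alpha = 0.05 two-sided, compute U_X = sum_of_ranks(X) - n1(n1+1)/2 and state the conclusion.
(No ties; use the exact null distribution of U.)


Step 1: Combine and sort all 11 observations; assign midranks.
sorted (value, group): (6,X), (7,X), (10,X), (18,Y), (21,X), (24,X), (25,Y), (26,X), (28,X), (31,Y), (32,Y)
ranks: 6->1, 7->2, 10->3, 18->4, 21->5, 24->6, 25->7, 26->8, 28->9, 31->10, 32->11
Step 2: Rank sum for X: R1 = 1 + 2 + 3 + 5 + 6 + 8 + 9 = 34.
Step 3: U_X = R1 - n1(n1+1)/2 = 34 - 7*8/2 = 34 - 28 = 6.
       U_Y = n1*n2 - U_X = 28 - 6 = 22.
Step 4: No ties, so the exact null distribution of U (based on enumerating the C(11,7) = 330 equally likely rank assignments) gives the two-sided p-value.
Step 5: p-value = 0.163636; compare to alpha = 0.05. fail to reject H0.

U_X = 6, p = 0.163636, fail to reject H0 at alpha = 0.05.


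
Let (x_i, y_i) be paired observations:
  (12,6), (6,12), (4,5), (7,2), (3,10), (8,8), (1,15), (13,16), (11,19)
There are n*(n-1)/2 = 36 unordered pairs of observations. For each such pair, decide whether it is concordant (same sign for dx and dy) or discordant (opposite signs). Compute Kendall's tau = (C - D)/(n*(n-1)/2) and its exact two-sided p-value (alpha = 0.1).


Step 1: Enumerate the 36 unordered pairs (i,j) with i<j and classify each by sign(x_j-x_i) * sign(y_j-y_i).
  (1,2):dx=-6,dy=+6->D; (1,3):dx=-8,dy=-1->C; (1,4):dx=-5,dy=-4->C; (1,5):dx=-9,dy=+4->D
  (1,6):dx=-4,dy=+2->D; (1,7):dx=-11,dy=+9->D; (1,8):dx=+1,dy=+10->C; (1,9):dx=-1,dy=+13->D
  (2,3):dx=-2,dy=-7->C; (2,4):dx=+1,dy=-10->D; (2,5):dx=-3,dy=-2->C; (2,6):dx=+2,dy=-4->D
  (2,7):dx=-5,dy=+3->D; (2,8):dx=+7,dy=+4->C; (2,9):dx=+5,dy=+7->C; (3,4):dx=+3,dy=-3->D
  (3,5):dx=-1,dy=+5->D; (3,6):dx=+4,dy=+3->C; (3,7):dx=-3,dy=+10->D; (3,8):dx=+9,dy=+11->C
  (3,9):dx=+7,dy=+14->C; (4,5):dx=-4,dy=+8->D; (4,6):dx=+1,dy=+6->C; (4,7):dx=-6,dy=+13->D
  (4,8):dx=+6,dy=+14->C; (4,9):dx=+4,dy=+17->C; (5,6):dx=+5,dy=-2->D; (5,7):dx=-2,dy=+5->D
  (5,8):dx=+10,dy=+6->C; (5,9):dx=+8,dy=+9->C; (6,7):dx=-7,dy=+7->D; (6,8):dx=+5,dy=+8->C
  (6,9):dx=+3,dy=+11->C; (7,8):dx=+12,dy=+1->C; (7,9):dx=+10,dy=+4->C; (8,9):dx=-2,dy=+3->D
Step 2: C = 19, D = 17, total pairs = 36.
Step 3: tau = (C - D)/(n(n-1)/2) = (19 - 17)/36 = 0.055556.
Step 4: Exact two-sided p-value (enumerate n! = 362880 permutations of y under H0): p = 0.919455.
Step 5: alpha = 0.1. fail to reject H0.

tau_b = 0.0556 (C=19, D=17), p = 0.919455, fail to reject H0.


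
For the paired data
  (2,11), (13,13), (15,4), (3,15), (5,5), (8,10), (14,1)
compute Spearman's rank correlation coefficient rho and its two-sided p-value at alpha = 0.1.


Step 1: Rank x and y separately (midranks; no ties here).
rank(x): 2->1, 13->5, 15->7, 3->2, 5->3, 8->4, 14->6
rank(y): 11->5, 13->6, 4->2, 15->7, 5->3, 10->4, 1->1
Step 2: d_i = R_x(i) - R_y(i); compute d_i^2.
  (1-5)^2=16, (5-6)^2=1, (7-2)^2=25, (2-7)^2=25, (3-3)^2=0, (4-4)^2=0, (6-1)^2=25
sum(d^2) = 92.
Step 3: rho = 1 - 6*92 / (7*(7^2 - 1)) = 1 - 552/336 = -0.642857.
Step 4: Under H0, t = rho * sqrt((n-2)/(1-rho^2)) = -1.8766 ~ t(5).
Step 5: Two-sided p-value from the t-distribution with 5 df = 0.119392.
Step 6: alpha = 0.1. fail to reject H0.

rho = -0.6429, p = 0.119392, fail to reject H0 at alpha = 0.1.


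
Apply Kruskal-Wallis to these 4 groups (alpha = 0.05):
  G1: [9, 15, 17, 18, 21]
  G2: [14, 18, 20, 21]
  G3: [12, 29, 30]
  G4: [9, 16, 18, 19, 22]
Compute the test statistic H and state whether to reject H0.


Step 1: Combine all N = 17 observations and assign midranks.
sorted (value, group, rank): (9,G1,1.5), (9,G4,1.5), (12,G3,3), (14,G2,4), (15,G1,5), (16,G4,6), (17,G1,7), (18,G1,9), (18,G2,9), (18,G4,9), (19,G4,11), (20,G2,12), (21,G1,13.5), (21,G2,13.5), (22,G4,15), (29,G3,16), (30,G3,17)
Step 2: Sum ranks within each group.
R_1 = 36 (n_1 = 5)
R_2 = 38.5 (n_2 = 4)
R_3 = 36 (n_3 = 3)
R_4 = 42.5 (n_4 = 5)
Step 3: H = 12/(N(N+1)) * sum(R_i^2/n_i) - 3(N+1)
     = 12/(17*18) * (36^2/5 + 38.5^2/4 + 36^2/3 + 42.5^2/5) - 3*18
     = 0.039216 * 1423.01 - 54
     = 1.804412.
Step 4: Ties present; correction factor C = 1 - 36/(17^3 - 17) = 0.992647. Corrected H = 1.804412 / 0.992647 = 1.817778.
Step 5: Under H0, H ~ chi^2(3); p-value = 0.611074.
Step 6: alpha = 0.05. fail to reject H0.

H = 1.8178, df = 3, p = 0.611074, fail to reject H0.


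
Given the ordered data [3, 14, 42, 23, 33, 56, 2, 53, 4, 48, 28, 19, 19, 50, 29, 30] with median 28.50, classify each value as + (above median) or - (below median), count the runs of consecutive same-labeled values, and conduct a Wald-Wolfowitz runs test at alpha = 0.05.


Step 1: Compute median = 28.50; label A = above, B = below.
Labels in order: BBABAABABABBBAAA  (n_A = 8, n_B = 8)
Step 2: Count runs R = 10.
Step 3: Under H0 (random ordering), E[R] = 2*n_A*n_B/(n_A+n_B) + 1 = 2*8*8/16 + 1 = 9.0000.
        Var[R] = 2*n_A*n_B*(2*n_A*n_B - n_A - n_B) / ((n_A+n_B)^2 * (n_A+n_B-1)) = 14336/3840 = 3.7333.
        SD[R] = 1.9322.
Step 4: Continuity-corrected z = (R - 0.5 - E[R]) / SD[R] = (10 - 0.5 - 9.0000) / 1.9322 = 0.2588.
Step 5: Two-sided p-value via normal approximation = 2*(1 - Phi(|z|)) = 0.795809.
Step 6: alpha = 0.05. fail to reject H0.

R = 10, z = 0.2588, p = 0.795809, fail to reject H0.


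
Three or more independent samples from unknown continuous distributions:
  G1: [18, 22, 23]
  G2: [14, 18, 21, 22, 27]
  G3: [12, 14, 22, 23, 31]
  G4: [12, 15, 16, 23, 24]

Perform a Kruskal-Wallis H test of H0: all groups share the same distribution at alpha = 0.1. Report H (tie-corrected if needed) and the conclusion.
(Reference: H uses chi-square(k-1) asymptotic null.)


Step 1: Combine all N = 18 observations and assign midranks.
sorted (value, group, rank): (12,G3,1.5), (12,G4,1.5), (14,G2,3.5), (14,G3,3.5), (15,G4,5), (16,G4,6), (18,G1,7.5), (18,G2,7.5), (21,G2,9), (22,G1,11), (22,G2,11), (22,G3,11), (23,G1,14), (23,G3,14), (23,G4,14), (24,G4,16), (27,G2,17), (31,G3,18)
Step 2: Sum ranks within each group.
R_1 = 32.5 (n_1 = 3)
R_2 = 48 (n_2 = 5)
R_3 = 48 (n_3 = 5)
R_4 = 42.5 (n_4 = 5)
Step 3: H = 12/(N(N+1)) * sum(R_i^2/n_i) - 3(N+1)
     = 12/(18*19) * (32.5^2/3 + 48^2/5 + 48^2/5 + 42.5^2/5) - 3*19
     = 0.035088 * 1634.93 - 57
     = 0.366082.
Step 4: Ties present; correction factor C = 1 - 66/(18^3 - 18) = 0.988648. Corrected H = 0.366082 / 0.988648 = 0.370285.
Step 5: Under H0, H ~ chi^2(3); p-value = 0.946310.
Step 6: alpha = 0.1. fail to reject H0.

H = 0.3703, df = 3, p = 0.946310, fail to reject H0.


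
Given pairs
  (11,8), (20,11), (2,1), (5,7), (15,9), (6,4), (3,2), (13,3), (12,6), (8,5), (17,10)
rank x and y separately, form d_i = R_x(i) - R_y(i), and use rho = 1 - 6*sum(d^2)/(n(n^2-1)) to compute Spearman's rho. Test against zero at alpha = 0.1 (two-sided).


Step 1: Rank x and y separately (midranks; no ties here).
rank(x): 11->6, 20->11, 2->1, 5->3, 15->9, 6->4, 3->2, 13->8, 12->7, 8->5, 17->10
rank(y): 8->8, 11->11, 1->1, 7->7, 9->9, 4->4, 2->2, 3->3, 6->6, 5->5, 10->10
Step 2: d_i = R_x(i) - R_y(i); compute d_i^2.
  (6-8)^2=4, (11-11)^2=0, (1-1)^2=0, (3-7)^2=16, (9-9)^2=0, (4-4)^2=0, (2-2)^2=0, (8-3)^2=25, (7-6)^2=1, (5-5)^2=0, (10-10)^2=0
sum(d^2) = 46.
Step 3: rho = 1 - 6*46 / (11*(11^2 - 1)) = 1 - 276/1320 = 0.790909.
Step 4: Under H0, t = rho * sqrt((n-2)/(1-rho^2)) = 3.8774 ~ t(9).
Step 5: Two-sided p-value from the t-distribution with 9 df = 0.003746.
Step 6: alpha = 0.1. reject H0.

rho = 0.7909, p = 0.003746, reject H0 at alpha = 0.1.


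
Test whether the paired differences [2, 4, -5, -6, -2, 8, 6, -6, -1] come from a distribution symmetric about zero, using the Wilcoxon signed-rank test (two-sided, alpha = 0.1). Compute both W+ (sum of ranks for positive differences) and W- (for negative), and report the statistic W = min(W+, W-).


Step 1: Drop any zero differences (none here) and take |d_i|.
|d| = [2, 4, 5, 6, 2, 8, 6, 6, 1]
Step 2: Midrank |d_i| (ties get averaged ranks).
ranks: |2|->2.5, |4|->4, |5|->5, |6|->7, |2|->2.5, |8|->9, |6|->7, |6|->7, |1|->1
Step 3: Attach original signs; sum ranks with positive sign and with negative sign.
W+ = 2.5 + 4 + 9 + 7 = 22.5
W- = 5 + 7 + 2.5 + 7 + 1 = 22.5
(Check: W+ + W- = 45 should equal n(n+1)/2 = 45.)
Step 4: Test statistic W = min(W+, W-) = 22.5.
Step 5: Ties in |d|, so use the tie-corrected normal approximation.
        E[W] = n(n+1)/4 = 9*10/4 = 22.5.
        Tie groups: |d|=2 (t=2), |d|=6 (t=3); sum(t^3 - t) = 30.
        Var[W] = n(n+1)(2n+1)/24 - sum(t^3-t)/48 = 1710/24 - 30/48 = 70.625.
        z = (W - E[W]) / sqrt(Var[W]) = (22.5 - 22.5) / 8.4039 = 0.0000.
        Two-sided p = 2*Phi(z) = 1.000000.
Step 6: alpha = 0.1. fail to reject H0.

W+ = 22.5, W- = 22.5, W = min = 22.5, p = 1.000000, fail to reject H0.


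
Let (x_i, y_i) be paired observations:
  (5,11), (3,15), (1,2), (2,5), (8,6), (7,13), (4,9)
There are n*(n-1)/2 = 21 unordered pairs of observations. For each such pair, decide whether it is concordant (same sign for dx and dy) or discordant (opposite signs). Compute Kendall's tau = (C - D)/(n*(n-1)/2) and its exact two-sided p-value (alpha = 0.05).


Step 1: Enumerate the 21 unordered pairs (i,j) with i<j and classify each by sign(x_j-x_i) * sign(y_j-y_i).
  (1,2):dx=-2,dy=+4->D; (1,3):dx=-4,dy=-9->C; (1,4):dx=-3,dy=-6->C; (1,5):dx=+3,dy=-5->D
  (1,6):dx=+2,dy=+2->C; (1,7):dx=-1,dy=-2->C; (2,3):dx=-2,dy=-13->C; (2,4):dx=-1,dy=-10->C
  (2,5):dx=+5,dy=-9->D; (2,6):dx=+4,dy=-2->D; (2,7):dx=+1,dy=-6->D; (3,4):dx=+1,dy=+3->C
  (3,5):dx=+7,dy=+4->C; (3,6):dx=+6,dy=+11->C; (3,7):dx=+3,dy=+7->C; (4,5):dx=+6,dy=+1->C
  (4,6):dx=+5,dy=+8->C; (4,7):dx=+2,dy=+4->C; (5,6):dx=-1,dy=+7->D; (5,7):dx=-4,dy=+3->D
  (6,7):dx=-3,dy=-4->C
Step 2: C = 14, D = 7, total pairs = 21.
Step 3: tau = (C - D)/(n(n-1)/2) = (14 - 7)/21 = 0.333333.
Step 4: Exact two-sided p-value (enumerate n! = 5040 permutations of y under H0): p = 0.381349.
Step 5: alpha = 0.05. fail to reject H0.

tau_b = 0.3333 (C=14, D=7), p = 0.381349, fail to reject H0.


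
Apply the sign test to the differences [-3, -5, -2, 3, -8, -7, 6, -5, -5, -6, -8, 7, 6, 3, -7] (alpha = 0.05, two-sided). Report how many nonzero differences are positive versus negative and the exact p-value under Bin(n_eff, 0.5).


Step 1: Discard zero differences. Original n = 15; n_eff = number of nonzero differences = 15.
Nonzero differences (with sign): -3, -5, -2, +3, -8, -7, +6, -5, -5, -6, -8, +7, +6, +3, -7
Step 2: Count signs: positive = 5, negative = 10.
Step 3: Under H0: P(positive) = 0.5, so the number of positives S ~ Bin(15, 0.5).
Step 4: Two-sided exact p-value = sum of Bin(15,0.5) probabilities at or below the observed probability = 0.301758.
Step 5: alpha = 0.05. fail to reject H0.

n_eff = 15, pos = 5, neg = 10, p = 0.301758, fail to reject H0.


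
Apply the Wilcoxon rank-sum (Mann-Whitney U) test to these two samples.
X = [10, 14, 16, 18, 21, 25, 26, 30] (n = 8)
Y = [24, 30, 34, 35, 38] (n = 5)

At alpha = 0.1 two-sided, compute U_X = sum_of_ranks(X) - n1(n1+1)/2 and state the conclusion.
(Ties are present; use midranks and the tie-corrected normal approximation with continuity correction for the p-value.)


Step 1: Combine and sort all 13 observations; assign midranks.
sorted (value, group): (10,X), (14,X), (16,X), (18,X), (21,X), (24,Y), (25,X), (26,X), (30,X), (30,Y), (34,Y), (35,Y), (38,Y)
ranks: 10->1, 14->2, 16->3, 18->4, 21->5, 24->6, 25->7, 26->8, 30->9.5, 30->9.5, 34->11, 35->12, 38->13
Step 2: Rank sum for X: R1 = 1 + 2 + 3 + 4 + 5 + 7 + 8 + 9.5 = 39.5.
Step 3: U_X = R1 - n1(n1+1)/2 = 39.5 - 8*9/2 = 39.5 - 36 = 3.5.
       U_Y = n1*n2 - U_X = 40 - 3.5 = 36.5.
Step 4: Ties are present, so use the tie-corrected normal approximation (with continuity correction) for the p-value.
Step 5: p-value = 0.019007; compare to alpha = 0.1. reject H0.

U_X = 3.5, p = 0.019007, reject H0 at alpha = 0.1.


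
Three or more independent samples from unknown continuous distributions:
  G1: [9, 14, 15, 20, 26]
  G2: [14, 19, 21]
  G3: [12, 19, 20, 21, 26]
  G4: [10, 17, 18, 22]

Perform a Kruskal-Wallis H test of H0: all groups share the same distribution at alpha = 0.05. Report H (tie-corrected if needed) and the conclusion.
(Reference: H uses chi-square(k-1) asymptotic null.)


Step 1: Combine all N = 17 observations and assign midranks.
sorted (value, group, rank): (9,G1,1), (10,G4,2), (12,G3,3), (14,G1,4.5), (14,G2,4.5), (15,G1,6), (17,G4,7), (18,G4,8), (19,G2,9.5), (19,G3,9.5), (20,G1,11.5), (20,G3,11.5), (21,G2,13.5), (21,G3,13.5), (22,G4,15), (26,G1,16.5), (26,G3,16.5)
Step 2: Sum ranks within each group.
R_1 = 39.5 (n_1 = 5)
R_2 = 27.5 (n_2 = 3)
R_3 = 54 (n_3 = 5)
R_4 = 32 (n_4 = 4)
Step 3: H = 12/(N(N+1)) * sum(R_i^2/n_i) - 3(N+1)
     = 12/(17*18) * (39.5^2/5 + 27.5^2/3 + 54^2/5 + 32^2/4) - 3*18
     = 0.039216 * 1403.33 - 54
     = 1.032680.
Step 4: Ties present; correction factor C = 1 - 30/(17^3 - 17) = 0.993873. Corrected H = 1.032680 / 0.993873 = 1.039046.
Step 5: Under H0, H ~ chi^2(3); p-value = 0.791805.
Step 6: alpha = 0.05. fail to reject H0.

H = 1.0390, df = 3, p = 0.791805, fail to reject H0.


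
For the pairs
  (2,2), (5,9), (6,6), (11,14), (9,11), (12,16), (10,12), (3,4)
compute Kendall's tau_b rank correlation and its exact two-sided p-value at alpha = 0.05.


Step 1: Enumerate the 28 unordered pairs (i,j) with i<j and classify each by sign(x_j-x_i) * sign(y_j-y_i).
  (1,2):dx=+3,dy=+7->C; (1,3):dx=+4,dy=+4->C; (1,4):dx=+9,dy=+12->C; (1,5):dx=+7,dy=+9->C
  (1,6):dx=+10,dy=+14->C; (1,7):dx=+8,dy=+10->C; (1,8):dx=+1,dy=+2->C; (2,3):dx=+1,dy=-3->D
  (2,4):dx=+6,dy=+5->C; (2,5):dx=+4,dy=+2->C; (2,6):dx=+7,dy=+7->C; (2,7):dx=+5,dy=+3->C
  (2,8):dx=-2,dy=-5->C; (3,4):dx=+5,dy=+8->C; (3,5):dx=+3,dy=+5->C; (3,6):dx=+6,dy=+10->C
  (3,7):dx=+4,dy=+6->C; (3,8):dx=-3,dy=-2->C; (4,5):dx=-2,dy=-3->C; (4,6):dx=+1,dy=+2->C
  (4,7):dx=-1,dy=-2->C; (4,8):dx=-8,dy=-10->C; (5,6):dx=+3,dy=+5->C; (5,7):dx=+1,dy=+1->C
  (5,8):dx=-6,dy=-7->C; (6,7):dx=-2,dy=-4->C; (6,8):dx=-9,dy=-12->C; (7,8):dx=-7,dy=-8->C
Step 2: C = 27, D = 1, total pairs = 28.
Step 3: tau = (C - D)/(n(n-1)/2) = (27 - 1)/28 = 0.928571.
Step 4: Exact two-sided p-value (enumerate n! = 40320 permutations of y under H0): p = 0.000397.
Step 5: alpha = 0.05. reject H0.

tau_b = 0.9286 (C=27, D=1), p = 0.000397, reject H0.


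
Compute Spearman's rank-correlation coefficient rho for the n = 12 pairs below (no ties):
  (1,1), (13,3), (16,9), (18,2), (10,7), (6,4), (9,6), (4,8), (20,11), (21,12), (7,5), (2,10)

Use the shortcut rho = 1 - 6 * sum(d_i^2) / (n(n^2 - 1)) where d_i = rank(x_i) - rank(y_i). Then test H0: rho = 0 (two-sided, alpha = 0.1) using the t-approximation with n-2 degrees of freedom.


Step 1: Rank x and y separately (midranks; no ties here).
rank(x): 1->1, 13->8, 16->9, 18->10, 10->7, 6->4, 9->6, 4->3, 20->11, 21->12, 7->5, 2->2
rank(y): 1->1, 3->3, 9->9, 2->2, 7->7, 4->4, 6->6, 8->8, 11->11, 12->12, 5->5, 10->10
Step 2: d_i = R_x(i) - R_y(i); compute d_i^2.
  (1-1)^2=0, (8-3)^2=25, (9-9)^2=0, (10-2)^2=64, (7-7)^2=0, (4-4)^2=0, (6-6)^2=0, (3-8)^2=25, (11-11)^2=0, (12-12)^2=0, (5-5)^2=0, (2-10)^2=64
sum(d^2) = 178.
Step 3: rho = 1 - 6*178 / (12*(12^2 - 1)) = 1 - 1068/1716 = 0.377622.
Step 4: Under H0, t = rho * sqrt((n-2)/(1-rho^2)) = 1.2896 ~ t(10).
Step 5: Two-sided p-value from the t-distribution with 10 df = 0.226206.
Step 6: alpha = 0.1. fail to reject H0.

rho = 0.3776, p = 0.226206, fail to reject H0 at alpha = 0.1.


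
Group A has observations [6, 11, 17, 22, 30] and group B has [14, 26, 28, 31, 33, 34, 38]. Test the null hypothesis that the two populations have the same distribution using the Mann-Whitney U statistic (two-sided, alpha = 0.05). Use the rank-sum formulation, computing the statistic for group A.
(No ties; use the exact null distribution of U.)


Step 1: Combine and sort all 12 observations; assign midranks.
sorted (value, group): (6,X), (11,X), (14,Y), (17,X), (22,X), (26,Y), (28,Y), (30,X), (31,Y), (33,Y), (34,Y), (38,Y)
ranks: 6->1, 11->2, 14->3, 17->4, 22->5, 26->6, 28->7, 30->8, 31->9, 33->10, 34->11, 38->12
Step 2: Rank sum for X: R1 = 1 + 2 + 4 + 5 + 8 = 20.
Step 3: U_X = R1 - n1(n1+1)/2 = 20 - 5*6/2 = 20 - 15 = 5.
       U_Y = n1*n2 - U_X = 35 - 5 = 30.
Step 4: No ties, so the exact null distribution of U (based on enumerating the C(12,5) = 792 equally likely rank assignments) gives the two-sided p-value.
Step 5: p-value = 0.047980; compare to alpha = 0.05. reject H0.

U_X = 5, p = 0.047980, reject H0 at alpha = 0.05.


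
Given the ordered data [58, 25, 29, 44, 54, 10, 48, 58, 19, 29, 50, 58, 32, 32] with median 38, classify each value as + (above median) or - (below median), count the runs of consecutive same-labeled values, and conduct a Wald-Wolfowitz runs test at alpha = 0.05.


Step 1: Compute median = 38; label A = above, B = below.
Labels in order: ABBAABAABBAABB  (n_A = 7, n_B = 7)
Step 2: Count runs R = 8.
Step 3: Under H0 (random ordering), E[R] = 2*n_A*n_B/(n_A+n_B) + 1 = 2*7*7/14 + 1 = 8.0000.
        Var[R] = 2*n_A*n_B*(2*n_A*n_B - n_A - n_B) / ((n_A+n_B)^2 * (n_A+n_B-1)) = 8232/2548 = 3.2308.
        SD[R] = 1.7974.
Step 4: R = E[R], so z = 0 with no continuity correction.
Step 5: Two-sided p-value via normal approximation = 2*(1 - Phi(|z|)) = 1.000000.
Step 6: alpha = 0.05. fail to reject H0.

R = 8, z = 0.0000, p = 1.000000, fail to reject H0.


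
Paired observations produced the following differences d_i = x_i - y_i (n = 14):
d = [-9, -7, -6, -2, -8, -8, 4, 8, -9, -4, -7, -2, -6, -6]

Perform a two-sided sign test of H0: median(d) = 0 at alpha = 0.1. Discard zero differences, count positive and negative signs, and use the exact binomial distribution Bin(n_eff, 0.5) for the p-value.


Step 1: Discard zero differences. Original n = 14; n_eff = number of nonzero differences = 14.
Nonzero differences (with sign): -9, -7, -6, -2, -8, -8, +4, +8, -9, -4, -7, -2, -6, -6
Step 2: Count signs: positive = 2, negative = 12.
Step 3: Under H0: P(positive) = 0.5, so the number of positives S ~ Bin(14, 0.5).
Step 4: Two-sided exact p-value = sum of Bin(14,0.5) probabilities at or below the observed probability = 0.012939.
Step 5: alpha = 0.1. reject H0.

n_eff = 14, pos = 2, neg = 12, p = 0.012939, reject H0.


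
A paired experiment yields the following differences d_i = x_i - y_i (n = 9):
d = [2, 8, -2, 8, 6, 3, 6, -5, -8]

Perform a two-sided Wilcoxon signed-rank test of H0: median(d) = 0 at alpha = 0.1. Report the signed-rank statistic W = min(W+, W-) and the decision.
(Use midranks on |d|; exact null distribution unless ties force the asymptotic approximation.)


Step 1: Drop any zero differences (none here) and take |d_i|.
|d| = [2, 8, 2, 8, 6, 3, 6, 5, 8]
Step 2: Midrank |d_i| (ties get averaged ranks).
ranks: |2|->1.5, |8|->8, |2|->1.5, |8|->8, |6|->5.5, |3|->3, |6|->5.5, |5|->4, |8|->8
Step 3: Attach original signs; sum ranks with positive sign and with negative sign.
W+ = 1.5 + 8 + 8 + 5.5 + 3 + 5.5 = 31.5
W- = 1.5 + 4 + 8 = 13.5
(Check: W+ + W- = 45 should equal n(n+1)/2 = 45.)
Step 4: Test statistic W = min(W+, W-) = 13.5.
Step 5: Ties in |d|, so use the tie-corrected normal approximation.
        E[W] = n(n+1)/4 = 9*10/4 = 22.5.
        Tie groups: |d|=2 (t=2), |d|=6 (t=2), |d|=8 (t=3); sum(t^3 - t) = 36.
        Var[W] = n(n+1)(2n+1)/24 - sum(t^3-t)/48 = 1710/24 - 36/48 = 70.5.
        z = (W - E[W]) / sqrt(Var[W]) = (13.5 - 22.5) / 8.3964 = -1.0719.
        Two-sided p = 2*Phi(z) = 0.283772.
Step 6: alpha = 0.1. fail to reject H0.

W+ = 31.5, W- = 13.5, W = min = 13.5, p = 0.283772, fail to reject H0.


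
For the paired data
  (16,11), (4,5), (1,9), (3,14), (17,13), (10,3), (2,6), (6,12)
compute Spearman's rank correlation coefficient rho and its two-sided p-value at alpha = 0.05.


Step 1: Rank x and y separately (midranks; no ties here).
rank(x): 16->7, 4->4, 1->1, 3->3, 17->8, 10->6, 2->2, 6->5
rank(y): 11->5, 5->2, 9->4, 14->8, 13->7, 3->1, 6->3, 12->6
Step 2: d_i = R_x(i) - R_y(i); compute d_i^2.
  (7-5)^2=4, (4-2)^2=4, (1-4)^2=9, (3-8)^2=25, (8-7)^2=1, (6-1)^2=25, (2-3)^2=1, (5-6)^2=1
sum(d^2) = 70.
Step 3: rho = 1 - 6*70 / (8*(8^2 - 1)) = 1 - 420/504 = 0.166667.
Step 4: Under H0, t = rho * sqrt((n-2)/(1-rho^2)) = 0.4140 ~ t(6).
Step 5: Two-sided p-value from the t-distribution with 6 df = 0.693239.
Step 6: alpha = 0.05. fail to reject H0.

rho = 0.1667, p = 0.693239, fail to reject H0 at alpha = 0.05.


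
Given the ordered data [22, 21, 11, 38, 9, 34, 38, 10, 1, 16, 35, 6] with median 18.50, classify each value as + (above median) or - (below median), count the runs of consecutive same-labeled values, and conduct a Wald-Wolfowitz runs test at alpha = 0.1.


Step 1: Compute median = 18.50; label A = above, B = below.
Labels in order: AABABAABBBAB  (n_A = 6, n_B = 6)
Step 2: Count runs R = 8.
Step 3: Under H0 (random ordering), E[R] = 2*n_A*n_B/(n_A+n_B) + 1 = 2*6*6/12 + 1 = 7.0000.
        Var[R] = 2*n_A*n_B*(2*n_A*n_B - n_A - n_B) / ((n_A+n_B)^2 * (n_A+n_B-1)) = 4320/1584 = 2.7273.
        SD[R] = 1.6514.
Step 4: Continuity-corrected z = (R - 0.5 - E[R]) / SD[R] = (8 - 0.5 - 7.0000) / 1.6514 = 0.3028.
Step 5: Two-sided p-value via normal approximation = 2*(1 - Phi(|z|)) = 0.762069.
Step 6: alpha = 0.1. fail to reject H0.

R = 8, z = 0.3028, p = 0.762069, fail to reject H0.
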